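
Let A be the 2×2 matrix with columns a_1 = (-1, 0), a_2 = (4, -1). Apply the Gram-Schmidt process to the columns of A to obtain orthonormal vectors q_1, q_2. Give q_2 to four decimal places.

a_1 = (-1, 0); ‖a_1‖ = 1.0000, so q_1 = (-1.0000, 0.0000).
q_1·a_2 = (-1.0000)·4 + 0.0000·(-1) = -4.0000.
u_2 = a_2 + 4.0000·q_1 = (0.0000, -1.0000).
‖u_2‖ = 1.0000, so q_2 = (0.0000, -1.0000).

q_2 = (0.0000, -1.0000)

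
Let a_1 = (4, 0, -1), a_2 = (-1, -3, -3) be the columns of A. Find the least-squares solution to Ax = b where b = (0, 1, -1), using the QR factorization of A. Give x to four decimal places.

x = (0.0590, 0.0031)

a_1 = (4, 0, -1); ‖a_1‖ = 4.1231, so e_1 = (0.9701, 0.0000, -0.2425).
e_1·a_2 = 0.9701·(-1) + 0.0000·(-3) + (-0.2425)·(-3) = -0.2425.
u_2 = a_2 + 0.2425·e_1 = (-0.7647, -3.0000, -3.0588).
‖u_2‖ = 4.3521, so e_2 = (-0.1757, -0.6893, -0.7028).
Qᵀb = (0.2425, 0.0135).
Back-substitute: x_2 = 0.0135/4.3521 = 0.0031.
x_1 = (0.2425 + 0.2425·0.0031)/4.1231 = 0.0590.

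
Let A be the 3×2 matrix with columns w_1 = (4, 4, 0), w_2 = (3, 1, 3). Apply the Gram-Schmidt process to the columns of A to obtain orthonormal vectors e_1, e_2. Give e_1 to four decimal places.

e_1 = (0.7071, 0.7071, 0.0000)

w_1 = (4, 4, 0); ‖w_1‖ = 5.6569, so e_1 = (0.7071, 0.7071, 0.0000).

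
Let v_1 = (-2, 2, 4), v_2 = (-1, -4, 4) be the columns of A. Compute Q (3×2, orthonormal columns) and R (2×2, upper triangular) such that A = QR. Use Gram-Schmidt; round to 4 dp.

e_1 = v_1/‖v_1‖ = (-2, 2, 4)/4.8990 = (-0.4082, 0.4082, 0.8165).
r_{12} = e_1·v_2 = 2.0412.
u_2 = v_2 − 2.0412·e_1 = (-0.1667, -4.8333, 2.3333).
‖u_2‖ = 5.3697, so e_2 = (-0.0310, -0.9001, 0.4345).

Q = [[-0.4082, -0.0310], [0.4082, -0.9001], [0.8165, 0.4345]], R = [[4.8990, 2.0412], [0.0000, 5.3697]]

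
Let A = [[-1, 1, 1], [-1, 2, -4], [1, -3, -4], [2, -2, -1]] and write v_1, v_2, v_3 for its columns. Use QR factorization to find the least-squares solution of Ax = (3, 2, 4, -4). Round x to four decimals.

e_1 = v_1/‖v_1‖ = (-1, -1, 1, 2)/2.6458 = (-0.3780, -0.3780, 0.3780, 0.7559).
r_{12} = e_1·v_2 = -3.7796.
u_2 = v_2 + 3.7796·e_1 = (-0.4286, 0.5714, -1.5714, 0.8571).
‖u_2‖ = 1.9272, so e_2 = (-0.2224, 0.2965, -0.8154, 0.4447).
r_{13} = e_1·v_3 = -1.1339; r_{23} = e_2·v_3 = 1.4084.
u_3 = v_3 + 1.1339·e_1 − 1.4084·e_2 = (0.8846, -4.8462, -2.4231, -0.7692).
‖u_3‖ = 5.5435, so e_3 = (0.1596, -0.8742, -0.4371, -0.1388).
Qᵀb = (-3.4017, -5.1146, -2.4630).
Back-substitute: x_3 = -2.4630/5.5435 = -0.4443.
x_2 = (-5.1146 − 1.4084·(-0.4443))/1.9272 = -2.3292.
x_1 = (-3.4017 + 3.7796·(-2.3292) + 1.1339·(-0.4443))/2.6458 = -4.8035.

x = (-4.8035, -2.3292, -0.4443)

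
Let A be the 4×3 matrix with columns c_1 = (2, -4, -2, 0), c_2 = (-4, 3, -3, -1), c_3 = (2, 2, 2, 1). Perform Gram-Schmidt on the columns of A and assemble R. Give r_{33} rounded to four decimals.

r_{33} = 1.8365

c_1 = (2, -4, -2, 0); ‖c_1‖ = 4.8990, so q_1 = (0.4082, -0.8165, -0.4082, 0.0000).
q_1·c_2 = 0.4082·(-4) + (-0.8165)·3 + (-0.4082)·(-3) + 0.0000·(-1) = -2.8577.
u_2 = c_2 + 2.8577·q_1 = (-2.8333, 0.6667, -4.1667, -1.0000).
‖u_2‖ = 5.1801, so q_2 = (-0.5470, 0.1287, -0.8044, -0.1930).
q_1·c_3 = 0.4082·2 + (-0.8165)·2 + (-0.4082)·2 + 0.0000·1 = -1.6330; q_2·c_3 = (-0.5470)·2 + 0.1287·2 + (-0.8044)·2 + (-0.1930)·1 = -2.6383.
u_3 = c_3 + 1.6330·q_1 + 2.6383·q_2 = (1.2236, 1.0062, -0.7888, 0.4907).
r_{33} = ‖u_3‖ = 1.8365.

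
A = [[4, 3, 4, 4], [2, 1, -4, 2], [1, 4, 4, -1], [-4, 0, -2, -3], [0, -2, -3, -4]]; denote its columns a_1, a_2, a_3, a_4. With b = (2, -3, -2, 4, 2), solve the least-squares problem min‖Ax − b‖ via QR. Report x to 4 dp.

a_1 = (4, 2, 1, -4, 0); ‖a_1‖ = 6.0828, so e_1 = (0.6576, 0.3288, 0.1644, -0.6576, 0.0000).
e_1·a_2 = 0.6576·3 + 0.3288·1 + 0.1644·4 + (-0.6576)·0 + 0.0000·(-2) = 2.9592.
u_2 = a_2 − 2.9592·e_1 = (1.0541, 0.0270, 3.5135, 1.9459, -2.0000).
‖u_2‖ = 4.6090, so e_2 = (0.2287, 0.0059, 0.7623, 0.4222, -0.4339).
e_1·a_3 = 0.6576·4 + 0.3288·(-4) + 0.1644·4 + (-0.6576)·(-2) + 0.0000·(-3) = 3.2880; e_2·a_3 = 0.2287·4 + 0.0059·(-4) + 0.7623·4 + 0.4222·(-2) + (-0.4339)·(-3) = 4.3979.
u_3 = a_3 − 3.2880·e_1 − 4.3979·e_2 = (0.8321, -5.1069, 0.1069, -1.6947, -1.0916).
‖u_3‖ = 5.5540, so e_3 = (0.1498, -0.9195, 0.0192, -0.3051, -0.1965).
e_1·a_4 = 0.6576·4 + 0.3288·2 + 0.1644·(-1) + (-0.6576)·(-3) + 0.0000·(-4) = 5.0964; e_2·a_4 = 0.2287·4 + 0.0059·2 + 0.7623·(-1) + 0.4222·(-3) + (-0.4339)·(-4) = 0.6333; e_3·a_4 = 0.1498·4 + (-0.9195)·2 + 0.0192·(-1) + (-0.3051)·(-3) + (-0.1965)·(-4) = 0.4426.
u_4 = a_4 − 5.0964·e_1 − 0.6333·e_2 − 0.4426·e_3 = (0.4375, 0.7275, -2.3291, 0.2190, -3.6382).
‖u_4‖ = 4.4080, so e_4 = (0.0993, 0.1651, -0.5284, 0.0497, -0.8254).
Qᵀb = (-2.6304, -0.2639, 1.4060, -0.6919).
Back-substitute: x_4 = -0.6919/4.4080 = -0.1570.
x_3 = (1.4060 − 0.4426·(-0.1570))/5.5540 = 0.2657.
x_2 = (-0.2639 − 4.3979·0.2657 − 0.6333·(-0.1570))/4.6090 = -0.2892.
x_1 = (-2.6304 − 2.9592·(-0.2892) − 3.2880·0.2657 − 5.0964·(-0.1570))/6.0828 = -0.3038.

x = (-0.3038, -0.2892, 0.2657, -0.1570)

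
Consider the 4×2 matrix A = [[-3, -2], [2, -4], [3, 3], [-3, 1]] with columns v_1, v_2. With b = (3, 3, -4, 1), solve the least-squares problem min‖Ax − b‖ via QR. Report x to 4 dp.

x = (-0.4639, -0.9048)

e_1 = v_1/‖v_1‖ = (-3, 2, 3, -3)/5.5678 = (-0.5388, 0.3592, 0.5388, -0.5388).
r_{12} = e_1·v_2 = 0.7184.
u_2 = v_2 − 0.7184·e_1 = (-1.6129, -4.2581, 2.6129, 1.3871).
‖u_2‖ = 5.4299, so e_2 = (-0.2970, -0.7842, 0.4812, 0.2555).
Qᵀb = (-3.2329, -4.9131).
Back-substitute: x_2 = -4.9131/5.4299 = -0.9048.
x_1 = (-3.2329 − 0.7184·(-0.9048))/5.5678 = -0.4639.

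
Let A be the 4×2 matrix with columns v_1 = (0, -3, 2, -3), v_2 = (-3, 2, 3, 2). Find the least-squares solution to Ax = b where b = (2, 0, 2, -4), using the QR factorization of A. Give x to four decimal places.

x = (0.6866, -0.1493)

v_1 = (0, -3, 2, -3); ‖v_1‖ = 4.6904, so q_1 = (0.0000, -0.6396, 0.4264, -0.6396).
q_1·v_2 = 0.0000·(-3) + (-0.6396)·2 + 0.4264·3 + (-0.6396)·2 = -1.2792.
u_2 = v_2 + 1.2792·q_1 = (-3.0000, 1.1818, 3.5455, 1.1818).
‖u_2‖ = 4.9360, so q_2 = (-0.6078, 0.2394, 0.7183, 0.2394).
Qᵀb = (3.4112, -0.7367).
Back-substitute: x_2 = -0.7367/4.9360 = -0.1493.
x_1 = (3.4112 + 1.2792·(-0.1493))/4.6904 = 0.6866.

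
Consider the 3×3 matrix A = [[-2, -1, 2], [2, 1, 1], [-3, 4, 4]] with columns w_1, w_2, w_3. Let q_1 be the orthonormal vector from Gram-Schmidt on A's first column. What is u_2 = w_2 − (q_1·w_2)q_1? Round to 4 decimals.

w_1 = (-2, 2, -3); ‖w_1‖ = 4.1231, so q_1 = (-0.4851, 0.4851, -0.7276).
q_1·w_2 = (-0.4851)·(-1) + 0.4851·1 + (-0.7276)·4 = -1.9403.
u_2 = w_2 + 1.9403·q_1 = (-1.9412, 1.9412, 2.5882).

u_2 = (-1.9412, 1.9412, 2.5882)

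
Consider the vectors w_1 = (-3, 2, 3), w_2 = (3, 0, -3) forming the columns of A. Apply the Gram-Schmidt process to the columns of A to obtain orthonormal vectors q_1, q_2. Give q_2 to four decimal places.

q_1 = w_1/‖w_1‖ = (-3, 2, 3)/4.6904 = (-0.6396, 0.4264, 0.6396).
r_{12} = q_1·w_2 = -3.8376.
u_2 = w_2 + 3.8376·q_1 = (0.5455, 1.6364, -0.5455).
‖u_2‖ = 1.8091, so q_2 = (0.3015, 0.9045, -0.3015).

q_2 = (0.3015, 0.9045, -0.3015)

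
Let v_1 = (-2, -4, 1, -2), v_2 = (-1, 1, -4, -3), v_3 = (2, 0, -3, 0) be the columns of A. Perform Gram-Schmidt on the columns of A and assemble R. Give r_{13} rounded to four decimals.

q_1 = v_1/‖v_1‖ = (-2, -4, 1, -2)/5.0000 = (-0.4000, -0.8000, 0.2000, -0.4000).
r_{13} = q_1·v_3 = -1.4000.

r_{13} = -1.4000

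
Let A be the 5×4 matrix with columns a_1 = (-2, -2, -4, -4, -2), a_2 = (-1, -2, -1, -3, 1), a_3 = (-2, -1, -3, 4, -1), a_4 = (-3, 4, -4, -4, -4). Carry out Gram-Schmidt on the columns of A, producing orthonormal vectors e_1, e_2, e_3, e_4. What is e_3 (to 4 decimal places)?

e_1 = a_1/‖a_1‖ = (-2, -2, -4, -4, -2)/6.6332 = (-0.3015, -0.3015, -0.6030, -0.6030, -0.3015).
r_{12} = e_1·a_2 = 3.0151.
u_2 = a_2 − 3.0151·e_1 = (-0.0909, -1.0909, 0.8182, -1.1818, 1.9091).
‖u_2‖ = 2.6285, so e_2 = (-0.0346, -0.4150, 0.3113, -0.4496, 0.7263).
r_{13} = e_1·a_3 = 0.6030; r_{23} = e_2·a_3 = -2.9744.
u_3 = a_3 − 0.6030·e_1 + 2.9744·e_2 = (-1.9211, -2.0526, -1.7105, 3.0263, 1.3421).
‖u_3‖ = 4.6679, so e_3 = (-0.4115, -0.4397, -0.3664, 0.6483, 0.2875).

e_3 = (-0.4115, -0.4397, -0.3664, 0.6483, 0.2875)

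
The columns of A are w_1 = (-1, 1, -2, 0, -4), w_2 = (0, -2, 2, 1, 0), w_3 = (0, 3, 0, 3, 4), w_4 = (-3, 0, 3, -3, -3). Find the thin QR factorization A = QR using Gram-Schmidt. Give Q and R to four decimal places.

Q = [[-0.2132, -0.1005, -0.1841, -0.5958], [0.2132, -0.6365, 0.4540, 0.4120], [-0.4264, 0.5360, 0.0245, 0.5895], [0.0000, 0.3685, 0.8589, -0.3549], [-0.8528, -0.4020, 0.1472, -0.0428]], R = [[4.6904, -1.2792, -2.7716, 1.9188], [0.0000, 2.7136, -2.4121, 2.0101], [0.0000, 0.0000, 4.5277, -2.3927], [0.0000, 0.0000, 0.0000, 4.7490]]

q_1 = w_1/‖w_1‖ = (-1, 1, -2, 0, -4)/4.6904 = (-0.2132, 0.2132, -0.4264, 0.0000, -0.8528).
r_{12} = q_1·w_2 = -1.2792.
u_2 = w_2 + 1.2792·q_1 = (-0.2727, -1.7273, 1.4545, 1.0000, -1.0909).
‖u_2‖ = 2.7136, so q_2 = (-0.1005, -0.6365, 0.5360, 0.3685, -0.4020).
r_{13} = q_1·w_3 = -2.7716; r_{23} = q_2·w_3 = -2.4121.
u_3 = w_3 + 2.7716·q_1 + 2.4121·q_2 = (-0.8333, 2.0556, 0.1111, 3.8889, 0.6667).
‖u_3‖ = 4.5277, so q_3 = (-0.1841, 0.4540, 0.0245, 0.8589, 0.1472).
r_{14} = q_1·w_4 = 1.9188; r_{24} = q_2·w_4 = 2.0101; r_{34} = q_3·w_4 = -2.3927.
u_4 = w_4 − 1.9188·q_1 − 2.0101·q_2 + 2.3927·q_3 = (-2.8293, 1.9566, 2.7995, -1.6856, -0.2033).
‖u_4‖ = 4.7490, so q_4 = (-0.5958, 0.4120, 0.5895, -0.3549, -0.0428).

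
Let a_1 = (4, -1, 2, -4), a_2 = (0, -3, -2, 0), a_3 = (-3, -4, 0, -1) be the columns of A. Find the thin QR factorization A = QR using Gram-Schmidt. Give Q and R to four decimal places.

a_1 = (4, -1, 2, -4); ‖a_1‖ = 6.0828, so e_1 = (0.6576, -0.1644, 0.3288, -0.6576).
e_1·a_2 = 0.6576·0 + (-0.1644)·(-3) + 0.3288·(-2) + (-0.6576)·0 = -0.1644.
u_2 = a_2 + 0.1644·e_1 = (0.1081, -3.0270, -1.9459, -0.1081).
‖u_2‖ = 3.6018, so e_2 = (0.0300, -0.8404, -0.5403, -0.0300).
e_1·a_3 = 0.6576·(-3) + (-0.1644)·(-4) + 0.3288·0 + (-0.6576)·(-1) = -0.6576; e_2·a_3 = 0.0300·(-3) + (-0.8404)·(-4) + (-0.5403)·0 + (-0.0300)·(-1) = 3.3017.
u_3 = a_3 + 0.6576·e_1 − 3.3017·e_2 = (-2.6667, -1.3333, 2.0000, -1.3333).
‖u_3‖ = 3.8297, so e_3 = (-0.6963, -0.3482, 0.5222, -0.3482).

Q = [[0.6576, 0.0300, -0.6963], [-0.1644, -0.8404, -0.3482], [0.3288, -0.5403, 0.5222], [-0.6576, -0.0300, -0.3482]], R = [[6.0828, -0.1644, -0.6576], [0.0000, 3.6018, 3.3017], [0.0000, 0.0000, 3.8297]]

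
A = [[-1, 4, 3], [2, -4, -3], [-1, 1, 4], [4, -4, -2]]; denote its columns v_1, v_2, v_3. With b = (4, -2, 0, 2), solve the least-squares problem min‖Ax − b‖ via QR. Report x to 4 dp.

v_1 = (-1, 2, -1, 4); ‖v_1‖ = 4.6904, so e_1 = (-0.2132, 0.4264, -0.2132, 0.8528).
e_1·v_2 = (-0.2132)·4 + 0.4264·(-4) + (-0.2132)·1 + 0.8528·(-4) = -6.1828.
u_2 = v_2 + 6.1828·e_1 = (2.6818, -1.3636, -0.3182, 1.2727).
‖u_2‖ = 3.2822, so e_2 = (0.8171, -0.4155, -0.0969, 0.3878).
e_1·v_3 = (-0.2132)·3 + 0.4264·(-3) + (-0.2132)·4 + 0.8528·(-2) = -4.4772; e_2·v_3 = 0.8171·3 + (-0.4155)·(-3) + (-0.0969)·4 + 0.3878·(-2) = 2.5343.
u_3 = v_3 + 4.4772·e_1 − 2.5343·e_2 = (-0.0253, -0.0380, 3.2911, 0.8354).
‖u_3‖ = 3.3958, so e_3 = (-0.0075, -0.0112, 0.9692, 0.2460).
Qᵀb = (0.0000, 4.8748, 0.4846).
Back-substitute: x_3 = 0.4846/3.3958 = 0.1427.
x_2 = (4.8748 − 2.5343·0.1427)/3.2822 = 1.3750.
x_1 = (0.0000 + 6.1828·1.3750 + 4.4772·0.1427)/4.6904 = 1.9488.

x = (1.9488, 1.3750, 0.1427)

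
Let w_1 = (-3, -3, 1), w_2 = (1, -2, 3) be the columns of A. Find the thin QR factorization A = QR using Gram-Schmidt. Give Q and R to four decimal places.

Q = [[-0.6882, 0.5597], [-0.6882, -0.3025], [0.2294, 0.7715]], R = [[4.3589, 1.3765], [0.0000, 3.4793]]

w_1 = (-3, -3, 1); ‖w_1‖ = 4.3589, so e_1 = (-0.6882, -0.6882, 0.2294).
e_1·w_2 = (-0.6882)·1 + (-0.6882)·(-2) + 0.2294·3 = 1.3765.
u_2 = w_2 − 1.3765·e_1 = (1.9474, -1.0526, 2.6842).
‖u_2‖ = 3.4793, so e_2 = (0.5597, -0.3025, 0.7715).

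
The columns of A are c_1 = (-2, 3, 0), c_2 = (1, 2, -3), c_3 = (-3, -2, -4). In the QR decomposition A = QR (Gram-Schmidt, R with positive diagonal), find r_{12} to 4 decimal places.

c_1 = (-2, 3, 0); ‖c_1‖ = 3.6056, so q_1 = (-0.5547, 0.8321, 0.0000).
r_{12} = q_1·c_2 = 1.1094.

r_{12} = 1.1094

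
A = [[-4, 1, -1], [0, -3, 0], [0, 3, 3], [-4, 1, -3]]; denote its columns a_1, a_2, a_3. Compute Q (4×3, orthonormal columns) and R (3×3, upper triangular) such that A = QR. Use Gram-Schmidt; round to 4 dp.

Q = [[-0.7071, 0.0000, 0.3922], [0.0000, -0.7071, 0.5883], [0.0000, 0.7071, 0.5883], [-0.7071, 0.0000, -0.3922]], R = [[5.6569, -1.4142, 2.8284], [0.0000, 4.2426, 2.1213], [0.0000, 0.0000, 2.5495]]

a_1 = (-4, 0, 0, -4); ‖a_1‖ = 5.6569, so q_1 = (-0.7071, 0.0000, 0.0000, -0.7071).
q_1·a_2 = (-0.7071)·1 + 0.0000·(-3) + 0.0000·3 + (-0.7071)·1 = -1.4142.
u_2 = a_2 + 1.4142·q_1 = (0.0000, -3.0000, 3.0000, 0.0000).
‖u_2‖ = 4.2426, so q_2 = (0.0000, -0.7071, 0.7071, 0.0000).
q_1·a_3 = (-0.7071)·(-1) + 0.0000·0 + 0.0000·3 + (-0.7071)·(-3) = 2.8284; q_2·a_3 = 0.0000·(-1) + (-0.7071)·0 + 0.7071·3 + 0.0000·(-3) = 2.1213.
u_3 = a_3 − 2.8284·q_1 − 2.1213·q_2 = (1.0000, 1.5000, 1.5000, -1.0000).
‖u_3‖ = 2.5495, so q_3 = (0.3922, 0.5883, 0.5883, -0.3922).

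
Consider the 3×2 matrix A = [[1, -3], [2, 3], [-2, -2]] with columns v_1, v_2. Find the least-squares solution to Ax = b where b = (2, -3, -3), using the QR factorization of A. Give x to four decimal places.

v_1 = (1, 2, -2); ‖v_1‖ = 3.0000, so e_1 = (0.3333, 0.6667, -0.6667).
e_1·v_2 = 0.3333·(-3) + 0.6667·3 + (-0.6667)·(-2) = 2.3333.
u_2 = v_2 − 2.3333·e_1 = (-3.7778, 1.4444, -0.4444).
‖u_2‖ = 4.0689, so e_2 = (-0.9285, 0.3550, -0.1092).
Qᵀb = (0.6667, -2.5942).
Back-substitute: x_2 = -2.5942/4.0689 = -0.6376.
x_1 = (0.6667 − 2.3333·(-0.6376))/3.0000 = 0.7181.

x = (0.7181, -0.6376)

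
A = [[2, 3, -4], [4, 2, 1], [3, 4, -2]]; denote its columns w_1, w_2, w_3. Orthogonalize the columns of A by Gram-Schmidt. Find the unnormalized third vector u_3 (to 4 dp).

u_3 = (-1.3939, -0.1394, 1.1152)

w_1 = (2, 4, 3); ‖w_1‖ = 5.3852, so q_1 = (0.3714, 0.7428, 0.5571).
q_1·w_2 = 0.3714·3 + 0.7428·2 + 0.5571·4 = 4.8281.
u_2 = w_2 − 4.8281·q_1 = (1.2069, -1.5862, 1.3103).
‖u_2‖ = 2.3853, so q_2 = (0.5060, -0.6650, 0.5493).
q_1·w_3 = 0.3714·(-4) + 0.7428·1 + 0.5571·(-2) = -1.8570; q_2·w_3 = 0.5060·(-4) + (-0.6650)·1 + 0.5493·(-2) = -3.7876.
u_3 = w_3 + 1.8570·q_1 + 3.7876·q_2 = (-1.3939, -0.1394, 1.1152).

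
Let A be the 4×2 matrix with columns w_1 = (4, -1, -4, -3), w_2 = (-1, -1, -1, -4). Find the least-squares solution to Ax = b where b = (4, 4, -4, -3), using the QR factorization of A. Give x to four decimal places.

w_1 = (4, -1, -4, -3); ‖w_1‖ = 6.4807, so q_1 = (0.6172, -0.1543, -0.6172, -0.4629).
q_1·w_2 = 0.6172·(-1) + (-0.1543)·(-1) + (-0.6172)·(-1) + (-0.4629)·(-4) = 2.0059.
u_2 = w_2 − 2.0059·q_1 = (-2.2381, -0.6905, 0.2381, -3.0714).
‖u_2‖ = 3.8699, so q_2 = (-0.5783, -0.1784, 0.0615, -0.7937).
Qᵀb = (5.7092, -0.8921).
Back-substitute: x_2 = -0.8921/3.8699 = -0.2305.
x_1 = (5.7092 − 2.0059·(-0.2305))/6.4807 = 0.9523.

x = (0.9523, -0.2305)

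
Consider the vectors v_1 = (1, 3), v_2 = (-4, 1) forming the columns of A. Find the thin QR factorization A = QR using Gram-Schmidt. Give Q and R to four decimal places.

v_1 = (1, 3); ‖v_1‖ = 3.1623, so q_1 = (0.3162, 0.9487).
q_1·v_2 = 0.3162·(-4) + 0.9487·1 = -0.3162.
u_2 = v_2 + 0.3162·q_1 = (-3.9000, 1.3000).
‖u_2‖ = 4.1110, so q_2 = (-0.9487, 0.3162).

Q = [[0.3162, -0.9487], [0.9487, 0.3162]], R = [[3.1623, -0.3162], [0.0000, 4.1110]]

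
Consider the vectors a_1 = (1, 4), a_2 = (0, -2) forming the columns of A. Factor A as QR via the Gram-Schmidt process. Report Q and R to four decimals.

a_1 = (1, 4); ‖a_1‖ = 4.1231, so q_1 = (0.2425, 0.9701).
q_1·a_2 = 0.2425·0 + 0.9701·(-2) = -1.9403.
u_2 = a_2 + 1.9403·q_1 = (0.4706, -0.1176).
‖u_2‖ = 0.4851, so q_2 = (0.9701, -0.2425).

Q = [[0.2425, 0.9701], [0.9701, -0.2425]], R = [[4.1231, -1.9403], [0.0000, 0.4851]]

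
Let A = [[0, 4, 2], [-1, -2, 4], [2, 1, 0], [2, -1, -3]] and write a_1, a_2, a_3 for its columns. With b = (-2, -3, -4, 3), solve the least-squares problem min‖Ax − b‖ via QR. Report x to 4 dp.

x = (-1.3113, -0.1122, -1.3026)

a_1 = (0, -1, 2, 2); ‖a_1‖ = 3.0000, so q_1 = (0.0000, -0.3333, 0.6667, 0.6667).
q_1·a_2 = 0.0000·4 + (-0.3333)·(-2) + 0.6667·1 + 0.6667·(-1) = 0.6667.
u_2 = a_2 − 0.6667·q_1 = (4.0000, -1.7778, 0.5556, -1.4444).
‖u_2‖ = 4.6428, so q_2 = (0.8615, -0.3829, 0.1197, -0.3111).
q_1·a_3 = 0.0000·2 + (-0.3333)·4 + 0.6667·0 + 0.6667·(-3) = -3.3333; q_2·a_3 = 0.8615·2 + (-0.3829)·4 + 0.1197·0 + (-0.3111)·(-3) = 1.1248.
u_3 = a_3 + 3.3333·q_1 − 1.1248·q_2 = (1.0309, 3.3196, 2.0876, -0.4278).
‖u_3‖ = 4.0772, so q_3 = (0.2529, 0.8142, 0.5120, -0.1049).
Qᵀb = (0.3333, -1.9864, -5.3111).
Back-substitute: x_3 = -5.3111/4.0772 = -1.3026.
x_2 = (-1.9864 − 1.1248·(-1.3026))/4.6428 = -0.1122.
x_1 = (0.3333 − 0.6667·(-0.1122) + 3.3333·(-1.3026))/3.0000 = -1.3113.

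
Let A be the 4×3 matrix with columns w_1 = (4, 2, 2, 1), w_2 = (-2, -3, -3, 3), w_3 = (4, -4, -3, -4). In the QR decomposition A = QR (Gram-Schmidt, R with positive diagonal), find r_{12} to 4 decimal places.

r_{12} = -3.4000

w_1 = (4, 2, 2, 1); ‖w_1‖ = 5.0000, so e_1 = (0.8000, 0.4000, 0.4000, 0.2000).
r_{12} = e_1·w_2 = -3.4000.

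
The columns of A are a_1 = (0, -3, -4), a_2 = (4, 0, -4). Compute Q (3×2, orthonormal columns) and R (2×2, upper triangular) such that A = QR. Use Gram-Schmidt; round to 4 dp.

a_1 = (0, -3, -4); ‖a_1‖ = 5.0000, so q_1 = (0.0000, -0.6000, -0.8000).
q_1·a_2 = 0.0000·4 + (-0.6000)·0 + (-0.8000)·(-4) = 3.2000.
u_2 = a_2 − 3.2000·q_1 = (4.0000, 1.9200, -1.4400).
‖u_2‖ = 4.6648, so q_2 = (0.8575, 0.4116, -0.3087).

Q = [[0.0000, 0.8575], [-0.6000, 0.4116], [-0.8000, -0.3087]], R = [[5.0000, 3.2000], [0.0000, 4.6648]]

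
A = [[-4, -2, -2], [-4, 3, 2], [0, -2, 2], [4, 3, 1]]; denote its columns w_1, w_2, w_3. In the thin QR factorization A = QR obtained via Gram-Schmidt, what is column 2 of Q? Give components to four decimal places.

q_1 = w_1/‖w_1‖ = (-4, -4, 0, 4)/6.9282 = (-0.5774, -0.5774, 0.0000, 0.5774).
r_{12} = q_1·w_2 = 1.1547.
u_2 = w_2 − 1.1547·q_1 = (-1.3333, 3.6667, -2.0000, 2.3333).
‖u_2‖ = 4.9666, so q_2 = (-0.2685, 0.7383, -0.4027, 0.4698).

q_2 = (-0.2685, 0.7383, -0.4027, 0.4698)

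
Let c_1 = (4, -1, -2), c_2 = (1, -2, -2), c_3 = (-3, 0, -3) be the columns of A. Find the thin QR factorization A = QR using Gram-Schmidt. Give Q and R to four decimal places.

Q = [[0.8729, -0.4395, -0.2120], [-0.2182, -0.7402, 0.6360], [-0.4364, -0.5089, -0.7420]], R = [[4.5826, 2.1822, -1.3093], [0.0000, 2.0587, 2.8451], [0.0000, 0.0000, 2.8620]]

c_1 = (4, -1, -2); ‖c_1‖ = 4.5826, so q_1 = (0.8729, -0.2182, -0.4364).
q_1·c_2 = 0.8729·1 + (-0.2182)·(-2) + (-0.4364)·(-2) = 2.1822.
u_2 = c_2 − 2.1822·q_1 = (-0.9048, -1.5238, -1.0476).
‖u_2‖ = 2.0587, so q_2 = (-0.4395, -0.7402, -0.5089).
q_1·c_3 = 0.8729·(-3) + (-0.2182)·0 + (-0.4364)·(-3) = -1.3093; q_2·c_3 = (-0.4395)·(-3) + (-0.7402)·0 + (-0.5089)·(-3) = 2.8451.
u_3 = c_3 + 1.3093·q_1 − 2.8451·q_2 = (-0.6067, 1.8202, -2.1236).
‖u_3‖ = 2.8620, so q_3 = (-0.2120, 0.6360, -0.7420).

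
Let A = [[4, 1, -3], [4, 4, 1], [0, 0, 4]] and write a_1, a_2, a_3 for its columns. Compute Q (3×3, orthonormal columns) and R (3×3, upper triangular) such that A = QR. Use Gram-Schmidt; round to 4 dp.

Q = [[0.7071, -0.7071, 0.0000], [0.7071, 0.7071, 0.0000], [0.0000, 0.0000, 1.0000]], R = [[5.6569, 3.5355, -1.4142], [0.0000, 2.1213, 2.8284], [0.0000, 0.0000, 4.0000]]

a_1 = (4, 4, 0); ‖a_1‖ = 5.6569, so q_1 = (0.7071, 0.7071, 0.0000).
q_1·a_2 = 0.7071·1 + 0.7071·4 + 0.0000·0 = 3.5355.
u_2 = a_2 − 3.5355·q_1 = (-1.5000, 1.5000, 0.0000).
‖u_2‖ = 2.1213, so q_2 = (-0.7071, 0.7071, 0.0000).
q_1·a_3 = 0.7071·(-3) + 0.7071·1 + 0.0000·4 = -1.4142; q_2·a_3 = (-0.7071)·(-3) + 0.7071·1 + 0.0000·4 = 2.8284.
u_3 = a_3 + 1.4142·q_1 − 2.8284·q_2 = (0.0000, 0.0000, 4.0000).
‖u_3‖ = 4.0000, so q_3 = (0.0000, 0.0000, 1.0000).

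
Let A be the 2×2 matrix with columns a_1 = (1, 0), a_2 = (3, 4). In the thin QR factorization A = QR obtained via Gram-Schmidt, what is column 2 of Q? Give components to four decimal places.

a_1 = (1, 0); ‖a_1‖ = 1.0000, so e_1 = (1.0000, 0.0000).
e_1·a_2 = 1.0000·3 + 0.0000·4 = 3.0000.
u_2 = a_2 − 3.0000·e_1 = (0.0000, 4.0000).
‖u_2‖ = 4.0000, so e_2 = (0.0000, 1.0000).

e_2 = (0.0000, 1.0000)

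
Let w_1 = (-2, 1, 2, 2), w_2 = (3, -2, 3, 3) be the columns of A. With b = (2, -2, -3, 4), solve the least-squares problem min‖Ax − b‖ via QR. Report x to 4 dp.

w_1 = (-2, 1, 2, 2); ‖w_1‖ = 3.6056, so e_1 = (-0.5547, 0.2774, 0.5547, 0.5547).
e_1·w_2 = (-0.5547)·3 + 0.2774·(-2) + 0.5547·3 + 0.5547·3 = 1.1094.
u_2 = w_2 − 1.1094·e_1 = (3.6154, -2.3077, 2.3846, 2.3846).
‖u_2‖ = 5.4561, so e_2 = (0.6626, -0.4230, 0.4371, 0.4371).
Qᵀb = (-1.1094, 2.6082).
Back-substitute: x_2 = 2.6082/5.4561 = 0.4780.
x_1 = (-1.1094 − 1.1094·0.4780)/3.6056 = -0.4548.

x = (-0.4548, 0.4780)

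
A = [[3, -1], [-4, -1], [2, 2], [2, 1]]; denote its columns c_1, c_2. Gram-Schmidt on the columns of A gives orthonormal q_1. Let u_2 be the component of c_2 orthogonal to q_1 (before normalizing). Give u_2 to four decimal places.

q_1 = c_1/‖c_1‖ = (3, -4, 2, 2)/5.7446 = (0.5222, -0.6963, 0.3482, 0.3482).
r_{12} = q_1·c_2 = 1.2185.
u_2 = c_2 − 1.2185·q_1 = (-1.6364, -0.1515, 1.5758, 0.5758).

u_2 = (-1.6364, -0.1515, 1.5758, 0.5758)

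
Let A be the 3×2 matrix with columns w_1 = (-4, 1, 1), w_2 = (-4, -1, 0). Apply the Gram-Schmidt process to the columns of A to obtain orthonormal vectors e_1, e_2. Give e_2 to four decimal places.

e_2 = (-0.3143, -0.8642, -0.3928)

e_1 = w_1/‖w_1‖ = (-4, 1, 1)/4.2426 = (-0.9428, 0.2357, 0.2357).
r_{12} = e_1·w_2 = 3.5355.
u_2 = w_2 − 3.5355·e_1 = (-0.6667, -1.8333, -0.8333).
‖u_2‖ = 2.1213, so e_2 = (-0.3143, -0.8642, -0.3928).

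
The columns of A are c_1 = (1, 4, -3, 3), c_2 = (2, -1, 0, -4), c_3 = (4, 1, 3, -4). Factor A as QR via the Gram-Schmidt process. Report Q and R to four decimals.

Q = [[0.1690, 0.6116, 0.3921], [0.6761, 0.1529, 0.4399], [-0.5071, -0.3058, 0.8033], [0.5071, -0.7135, 0.0861]], R = [[5.9161, -2.3664, -2.1974], [0.0000, 3.9243, 4.5359], [0.0000, 0.0000, 4.0740]]

c_1 = (1, 4, -3, 3); ‖c_1‖ = 5.9161, so q_1 = (0.1690, 0.6761, -0.5071, 0.5071).
q_1·c_2 = 0.1690·2 + 0.6761·(-1) + (-0.5071)·0 + 0.5071·(-4) = -2.3664.
u_2 = c_2 + 2.3664·q_1 = (2.4000, 0.6000, -1.2000, -2.8000).
‖u_2‖ = 3.9243, so q_2 = (0.6116, 0.1529, -0.3058, -0.7135).
q_1·c_3 = 0.1690·4 + 0.6761·1 + (-0.5071)·3 + 0.5071·(-4) = -2.1974; q_2·c_3 = 0.6116·4 + 0.1529·1 + (-0.3058)·3 + (-0.7135)·(-4) = 4.5359.
u_3 = c_3 + 2.1974·q_1 − 4.5359·q_2 = (1.5974, 1.7922, 3.2727, 0.3506).
‖u_3‖ = 4.0740, so q_3 = (0.3921, 0.4399, 0.8033, 0.0861).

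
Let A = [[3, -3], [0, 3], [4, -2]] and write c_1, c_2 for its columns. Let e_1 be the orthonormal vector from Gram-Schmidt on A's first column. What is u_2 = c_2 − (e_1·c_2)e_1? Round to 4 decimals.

c_1 = (3, 0, 4); ‖c_1‖ = 5.0000, so e_1 = (0.6000, 0.0000, 0.8000).
e_1·c_2 = 0.6000·(-3) + 0.0000·3 + 0.8000·(-2) = -3.4000.
u_2 = c_2 + 3.4000·e_1 = (-0.9600, 3.0000, 0.7200).

u_2 = (-0.9600, 3.0000, 0.7200)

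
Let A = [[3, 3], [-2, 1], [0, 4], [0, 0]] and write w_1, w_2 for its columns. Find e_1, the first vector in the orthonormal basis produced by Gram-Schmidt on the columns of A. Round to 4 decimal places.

e_1 = (0.8321, -0.5547, 0.0000, 0.0000)

e_1 = w_1/‖w_1‖ = (3, -2, 0, 0)/3.6056 = (0.8321, -0.5547, 0.0000, 0.0000).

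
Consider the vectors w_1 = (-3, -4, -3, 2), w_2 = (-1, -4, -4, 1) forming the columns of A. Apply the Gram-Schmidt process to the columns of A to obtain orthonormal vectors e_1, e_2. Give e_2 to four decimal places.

e_1 = w_1/‖w_1‖ = (-3, -4, -3, 2)/6.1644 = (-0.4867, -0.6489, -0.4867, 0.3244).
r_{12} = e_1·w_2 = 5.3533.
u_2 = w_2 − 5.3533·e_1 = (1.6053, -0.5263, -1.3947, -0.7368).
‖u_2‖ = 2.3113, so e_2 = (0.6945, -0.2277, -0.6034, -0.3188).

e_2 = (0.6945, -0.2277, -0.6034, -0.3188)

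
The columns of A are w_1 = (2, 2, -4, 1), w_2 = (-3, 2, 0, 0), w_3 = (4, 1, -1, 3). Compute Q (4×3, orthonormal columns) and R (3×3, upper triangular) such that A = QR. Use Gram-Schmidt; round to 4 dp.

w_1 = (2, 2, -4, 1); ‖w_1‖ = 5.0000, so q_1 = (0.4000, 0.4000, -0.8000, 0.2000).
q_1·w_2 = 0.4000·(-3) + 0.4000·2 + (-0.8000)·0 + 0.2000·0 = -0.4000.
u_2 = w_2 + 0.4000·q_1 = (-2.8400, 2.1600, -0.3200, 0.0800).
‖u_2‖ = 3.5833, so q_2 = (-0.7926, 0.6028, -0.0893, 0.0223).
q_1·w_3 = 0.4000·4 + 0.4000·1 + (-0.8000)·(-1) + 0.2000·3 = 3.4000; q_2·w_3 = (-0.7926)·4 + 0.6028·1 + (-0.0893)·(-1) + 0.0223·3 = -2.4112.
u_3 = w_3 − 3.4000·q_1 + 2.4112·q_2 = (0.7290, 1.0935, 1.5047, 2.3738).
‖u_3‖ = 3.1026, so q_3 = (0.2350, 0.3524, 0.4850, 0.7651).

Q = [[0.4000, -0.7926, 0.2350], [0.4000, 0.6028, 0.3524], [-0.8000, -0.0893, 0.4850], [0.2000, 0.0223, 0.7651]], R = [[5.0000, -0.4000, 3.4000], [0.0000, 3.5833, -2.4112], [0.0000, 0.0000, 3.1026]]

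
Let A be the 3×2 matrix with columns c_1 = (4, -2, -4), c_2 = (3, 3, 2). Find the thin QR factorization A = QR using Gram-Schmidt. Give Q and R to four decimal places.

c_1 = (4, -2, -4); ‖c_1‖ = 6.0000, so e_1 = (0.6667, -0.3333, -0.6667).
e_1·c_2 = 0.6667·3 + (-0.3333)·3 + (-0.6667)·2 = -0.3333.
u_2 = c_2 + 0.3333·e_1 = (3.2222, 2.8889, 1.7778).
‖u_2‖ = 4.6786, so e_2 = (0.6887, 0.6175, 0.3800).

Q = [[0.6667, 0.6887], [-0.3333, 0.6175], [-0.6667, 0.3800]], R = [[6.0000, -0.3333], [0.0000, 4.6786]]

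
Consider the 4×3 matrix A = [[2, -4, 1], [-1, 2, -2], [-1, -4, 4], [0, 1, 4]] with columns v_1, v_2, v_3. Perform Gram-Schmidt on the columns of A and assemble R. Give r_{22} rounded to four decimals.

r_{22} = 5.5678

v_1 = (2, -1, -1, 0); ‖v_1‖ = 2.4495, so q_1 = (0.8165, -0.4082, -0.4082, 0.0000).
q_1·v_2 = 0.8165·(-4) + (-0.4082)·2 + (-0.4082)·(-4) + 0.0000·1 = -2.4495.
u_2 = v_2 + 2.4495·q_1 = (-2.0000, 1.0000, -5.0000, 1.0000).
r_{22} = ‖u_2‖ = 5.5678.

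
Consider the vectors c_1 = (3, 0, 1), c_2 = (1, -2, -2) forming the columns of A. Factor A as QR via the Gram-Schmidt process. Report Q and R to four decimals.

c_1 = (3, 0, 1); ‖c_1‖ = 3.1623, so q_1 = (0.9487, 0.0000, 0.3162).
q_1·c_2 = 0.9487·1 + 0.0000·(-2) + 0.3162·(-2) = 0.3162.
u_2 = c_2 − 0.3162·q_1 = (0.7000, -2.0000, -2.1000).
‖u_2‖ = 2.9833, so q_2 = (0.2346, -0.6704, -0.7039).

Q = [[0.9487, 0.2346], [0.0000, -0.6704], [0.3162, -0.7039]], R = [[3.1623, 0.3162], [0.0000, 2.9833]]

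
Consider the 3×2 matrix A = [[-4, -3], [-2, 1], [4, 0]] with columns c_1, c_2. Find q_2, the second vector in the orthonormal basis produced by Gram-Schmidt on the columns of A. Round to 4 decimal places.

q_2 = (-0.7029, 0.5788, -0.4134)

c_1 = (-4, -2, 4); ‖c_1‖ = 6.0000, so q_1 = (-0.6667, -0.3333, 0.6667).
q_1·c_2 = (-0.6667)·(-3) + (-0.3333)·1 + 0.6667·0 = 1.6667.
u_2 = c_2 − 1.6667·q_1 = (-1.8889, 1.5556, -1.1111).
‖u_2‖ = 2.6874, so q_2 = (-0.7029, 0.5788, -0.4134).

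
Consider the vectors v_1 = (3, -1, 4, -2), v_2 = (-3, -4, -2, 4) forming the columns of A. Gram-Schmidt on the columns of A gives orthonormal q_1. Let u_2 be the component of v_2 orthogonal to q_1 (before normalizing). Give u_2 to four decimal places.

v_1 = (3, -1, 4, -2); ‖v_1‖ = 5.4772, so q_1 = (0.5477, -0.1826, 0.7303, -0.3651).
q_1·v_2 = 0.5477·(-3) + (-0.1826)·(-4) + 0.7303·(-2) + (-0.3651)·4 = -3.8341.
u_2 = v_2 + 3.8341·q_1 = (-0.9000, -4.7000, 0.8000, 2.6000).

u_2 = (-0.9000, -4.7000, 0.8000, 2.6000)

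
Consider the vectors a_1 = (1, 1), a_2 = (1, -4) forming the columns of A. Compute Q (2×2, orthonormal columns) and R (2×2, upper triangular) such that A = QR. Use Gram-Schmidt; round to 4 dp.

a_1 = (1, 1); ‖a_1‖ = 1.4142, so e_1 = (0.7071, 0.7071).
e_1·a_2 = 0.7071·1 + 0.7071·(-4) = -2.1213.
u_2 = a_2 + 2.1213·e_1 = (2.5000, -2.5000).
‖u_2‖ = 3.5355, so e_2 = (0.7071, -0.7071).

Q = [[0.7071, 0.7071], [0.7071, -0.7071]], R = [[1.4142, -2.1213], [0.0000, 3.5355]]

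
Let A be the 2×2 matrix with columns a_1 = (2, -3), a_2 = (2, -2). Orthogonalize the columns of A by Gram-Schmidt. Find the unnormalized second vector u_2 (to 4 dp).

q_1 = a_1/‖a_1‖ = (2, -3)/3.6056 = (0.5547, -0.8321).
r_{12} = q_1·a_2 = 2.7735.
u_2 = a_2 − 2.7735·q_1 = (0.4615, 0.3077).

u_2 = (0.4615, 0.3077)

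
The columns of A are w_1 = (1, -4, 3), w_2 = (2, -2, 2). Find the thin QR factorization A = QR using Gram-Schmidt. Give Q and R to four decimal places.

w_1 = (1, -4, 3); ‖w_1‖ = 5.0990, so e_1 = (0.1961, -0.7845, 0.5883).
e_1·w_2 = 0.1961·2 + (-0.7845)·(-2) + 0.5883·2 = 3.1379.
u_2 = w_2 − 3.1379·e_1 = (1.3846, 0.4615, 0.1538).
‖u_2‖ = 1.4676, so e_2 = (0.9435, 0.3145, 0.1048).

Q = [[0.1961, 0.9435], [-0.7845, 0.3145], [0.5883, 0.1048]], R = [[5.0990, 3.1379], [0.0000, 1.4676]]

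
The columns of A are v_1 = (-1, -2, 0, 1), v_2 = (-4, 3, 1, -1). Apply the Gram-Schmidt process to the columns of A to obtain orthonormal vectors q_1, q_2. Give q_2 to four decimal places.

v_1 = (-1, -2, 0, 1); ‖v_1‖ = 2.4495, so q_1 = (-0.4082, -0.8165, 0.0000, 0.4082).
q_1·v_2 = (-0.4082)·(-4) + (-0.8165)·3 + 0.0000·1 + 0.4082·(-1) = -1.2247.
u_2 = v_2 + 1.2247·q_1 = (-4.5000, 2.0000, 1.0000, -0.5000).
‖u_2‖ = 5.0498, so q_2 = (-0.8911, 0.3961, 0.1980, -0.0990).

q_2 = (-0.8911, 0.3961, 0.1980, -0.0990)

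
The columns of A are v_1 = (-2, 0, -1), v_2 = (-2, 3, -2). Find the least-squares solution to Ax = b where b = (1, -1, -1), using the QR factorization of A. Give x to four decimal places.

e_1 = v_1/‖v_1‖ = (-2, 0, -1)/2.2361 = (-0.8944, 0.0000, -0.4472).
r_{12} = e_1·v_2 = 2.6833.
u_2 = v_2 − 2.6833·e_1 = (0.4000, 3.0000, -0.8000).
‖u_2‖ = 3.1305, so e_2 = (0.1278, 0.9583, -0.2556).
Qᵀb = (-0.4472, -0.5750).
Back-substitute: x_2 = -0.5750/3.1305 = -0.1837.
x_1 = (-0.4472 − 2.6833·(-0.1837))/2.2361 = 0.0204.

x = (0.0204, -0.1837)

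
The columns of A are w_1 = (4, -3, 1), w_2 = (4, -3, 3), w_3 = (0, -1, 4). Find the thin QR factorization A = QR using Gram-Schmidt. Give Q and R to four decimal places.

Q = [[0.7845, -0.1569, -0.6000], [-0.5883, 0.1177, -0.8000], [0.1961, 0.9806, 0.0000]], R = [[5.0990, 5.4913, 1.3728], [0.0000, 1.9612, 3.8047], [0.0000, 0.0000, 0.8000]]

w_1 = (4, -3, 1); ‖w_1‖ = 5.0990, so q_1 = (0.7845, -0.5883, 0.1961).
q_1·w_2 = 0.7845·4 + (-0.5883)·(-3) + 0.1961·3 = 5.4913.
u_2 = w_2 − 5.4913·q_1 = (-0.3077, 0.2308, 1.9231).
‖u_2‖ = 1.9612, so q_2 = (-0.1569, 0.1177, 0.9806).
q_1·w_3 = 0.7845·0 + (-0.5883)·(-1) + 0.1961·4 = 1.3728; q_2·w_3 = (-0.1569)·0 + 0.1177·(-1) + 0.9806·4 = 3.8047.
u_3 = w_3 − 1.3728·q_1 − 3.8047·q_2 = (-0.4800, -0.6400, 0.0000).
‖u_3‖ = 0.8000, so q_3 = (-0.6000, -0.8000, 0.0000).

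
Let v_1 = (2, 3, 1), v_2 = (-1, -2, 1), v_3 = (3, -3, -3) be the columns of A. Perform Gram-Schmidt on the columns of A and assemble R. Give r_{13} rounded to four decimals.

q_1 = v_1/‖v_1‖ = (2, 3, 1)/3.7417 = (0.5345, 0.8018, 0.2673).
r_{13} = q_1·v_3 = -1.6036.

r_{13} = -1.6036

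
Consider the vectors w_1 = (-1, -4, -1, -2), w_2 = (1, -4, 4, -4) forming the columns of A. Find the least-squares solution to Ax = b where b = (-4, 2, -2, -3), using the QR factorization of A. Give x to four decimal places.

e_1 = w_1/‖w_1‖ = (-1, -4, -1, -2)/4.6904 = (-0.2132, -0.8528, -0.2132, -0.4264).
r_{12} = e_1·w_2 = 4.0508.
u_2 = w_2 − 4.0508·e_1 = (1.8636, -0.5455, 4.8636, -2.2727).
‖u_2‖ = 5.7088, so e_2 = (0.3264, -0.0955, 0.8519, -0.3981).
Qᵀb = (0.8528, -2.0065).
Back-substitute: x_2 = -2.0065/5.7088 = -0.3515.
x_1 = (0.8528 − 4.0508·(-0.3515))/4.6904 = 0.4854.

x = (0.4854, -0.3515)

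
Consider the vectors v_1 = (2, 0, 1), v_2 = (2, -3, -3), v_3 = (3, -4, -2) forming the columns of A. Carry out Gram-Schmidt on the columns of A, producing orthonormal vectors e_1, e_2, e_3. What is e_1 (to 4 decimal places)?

e_1 = v_1/‖v_1‖ = (2, 0, 1)/2.2361 = (0.8944, 0.0000, 0.4472).

e_1 = (0.8944, 0.0000, 0.4472)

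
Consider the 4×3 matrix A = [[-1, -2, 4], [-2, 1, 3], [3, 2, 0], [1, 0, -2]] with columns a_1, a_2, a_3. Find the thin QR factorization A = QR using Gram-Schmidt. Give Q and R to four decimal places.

Q = [[-0.2582, -0.6228, 0.7156], [-0.5164, 0.7006, 0.3303], [0.7746, 0.3114, 0.5505], [0.2582, -0.1557, -0.2752]], R = [[3.8730, 1.5492, -3.0984], [0.0000, 2.5690, -0.0778], [0.0000, 0.0000, 4.4039]]

a_1 = (-1, -2, 3, 1); ‖a_1‖ = 3.8730, so e_1 = (-0.2582, -0.5164, 0.7746, 0.2582).
e_1·a_2 = (-0.2582)·(-2) + (-0.5164)·1 + 0.7746·2 + 0.2582·0 = 1.5492.
u_2 = a_2 − 1.5492·e_1 = (-1.6000, 1.8000, 0.8000, -0.4000).
‖u_2‖ = 2.5690, so e_2 = (-0.6228, 0.7006, 0.3114, -0.1557).
e_1·a_3 = (-0.2582)·4 + (-0.5164)·3 + 0.7746·0 + 0.2582·(-2) = -3.0984; e_2·a_3 = (-0.6228)·4 + 0.7006·3 + 0.3114·0 + (-0.1557)·(-2) = -0.0778.
u_3 = a_3 + 3.0984·e_1 + 0.0778·e_2 = (3.1515, 1.4545, 2.4242, -1.2121).
‖u_3‖ = 4.4039, so e_3 = (0.7156, 0.3303, 0.5505, -0.2752).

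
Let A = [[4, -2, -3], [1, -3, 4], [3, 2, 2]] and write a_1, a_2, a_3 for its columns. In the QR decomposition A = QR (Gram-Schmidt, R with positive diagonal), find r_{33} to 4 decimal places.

e_1 = a_1/‖a_1‖ = (4, 1, 3)/5.0990 = (0.7845, 0.1961, 0.5883).
r_{12} = e_1·a_2 = -0.9806.
u_2 = a_2 + 0.9806·e_1 = (-1.2308, -2.8077, 2.5769).
‖u_2‖ = 4.0048, so e_2 = (-0.3073, -0.7011, 0.6435).
r_{13} = e_1·a_3 = -0.3922; r_{23} = e_2·a_3 = -0.5954.
u_3 = a_3 + 0.3922·e_1 + 0.5954·e_2 = (-2.8753, 3.6595, 2.6139).
r_{33} = ‖u_3‖ = 5.3378.

r_{33} = 5.3378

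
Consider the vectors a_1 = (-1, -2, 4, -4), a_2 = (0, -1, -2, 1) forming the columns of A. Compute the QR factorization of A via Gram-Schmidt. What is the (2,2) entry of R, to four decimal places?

a_1 = (-1, -2, 4, -4); ‖a_1‖ = 6.0828, so q_1 = (-0.1644, -0.3288, 0.6576, -0.6576).
q_1·a_2 = (-0.1644)·0 + (-0.3288)·(-1) + 0.6576·(-2) + (-0.6576)·1 = -1.6440.
u_2 = a_2 + 1.6440·q_1 = (-0.2703, -1.5405, -0.9189, -0.0811).
r_{22} = ‖u_2‖ = 1.8158.

r_{22} = 1.8158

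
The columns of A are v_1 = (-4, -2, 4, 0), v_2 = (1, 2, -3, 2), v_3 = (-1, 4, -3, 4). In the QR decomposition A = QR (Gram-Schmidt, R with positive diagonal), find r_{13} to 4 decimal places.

r_{13} = -2.6667

q_1 = v_1/‖v_1‖ = (-4, -2, 4, 0)/6.0000 = (-0.6667, -0.3333, 0.6667, 0.0000).
r_{13} = q_1·v_3 = -2.6667.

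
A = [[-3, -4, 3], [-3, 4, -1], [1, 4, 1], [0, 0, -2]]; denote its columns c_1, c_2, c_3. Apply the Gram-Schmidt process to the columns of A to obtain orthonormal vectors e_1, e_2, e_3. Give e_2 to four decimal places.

e_2 = (-0.4905, 0.6745, 0.5518, 0.0000)

c_1 = (-3, -3, 1, 0); ‖c_1‖ = 4.3589, so e_1 = (-0.6882, -0.6882, 0.2294, 0.0000).
e_1·c_2 = (-0.6882)·(-4) + (-0.6882)·4 + 0.2294·4 + 0.0000·0 = 0.9177.
u_2 = c_2 − 0.9177·e_1 = (-3.3684, 4.6316, 3.7895, 0.0000).
‖u_2‖ = 6.8672, so e_2 = (-0.4905, 0.6745, 0.5518, 0.0000).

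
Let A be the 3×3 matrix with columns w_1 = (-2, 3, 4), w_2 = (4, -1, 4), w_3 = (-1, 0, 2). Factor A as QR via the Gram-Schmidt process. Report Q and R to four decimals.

w_1 = (-2, 3, 4); ‖w_1‖ = 5.3852, so e_1 = (-0.3714, 0.5571, 0.7428).
e_1·w_2 = (-0.3714)·4 + 0.5571·(-1) + 0.7428·4 = 0.9285.
u_2 = w_2 − 0.9285·e_1 = (4.3448, -1.5172, 3.3103).
‖u_2‖ = 5.6690, so e_2 = (0.7664, -0.2676, 0.5839).
e_1·w_3 = (-0.3714)·(-1) + 0.5571·0 + 0.7428·2 = 1.8570; e_2·w_3 = 0.7664·(-1) + (-0.2676)·0 + 0.5839·2 = 0.4015.
u_3 = w_3 − 1.8570·e_1 − 0.4015·e_2 = (-0.6180, -0.9270, 0.3863).
‖u_3‖ = 1.1792, so e_3 = (-0.5241, -0.7861, 0.3276).

Q = [[-0.3714, 0.7664, -0.5241], [0.5571, -0.2676, -0.7861], [0.7428, 0.5839, 0.3276]], R = [[5.3852, 0.9285, 1.8570], [0.0000, 5.6690, 0.4015], [0.0000, 0.0000, 1.1792]]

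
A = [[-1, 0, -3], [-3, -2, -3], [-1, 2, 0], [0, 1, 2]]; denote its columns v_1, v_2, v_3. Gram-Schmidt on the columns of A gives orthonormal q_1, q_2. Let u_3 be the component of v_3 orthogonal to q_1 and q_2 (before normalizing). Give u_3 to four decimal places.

q_1 = v_1/‖v_1‖ = (-1, -3, -1, 0)/3.3166 = (-0.3015, -0.9045, -0.3015, 0.0000).
r_{12} = q_1·v_2 = 1.2060.
u_2 = v_2 − 1.2060·q_1 = (0.3636, -0.9091, 2.3636, 1.0000).
‖u_2‖ = 2.7469, so q_2 = (0.1324, -0.3310, 0.8605, 0.3640).
r_{13} = q_1·v_3 = 3.6181; r_{23} = q_2·v_3 = 1.3238.
u_3 = v_3 − 3.6181·q_1 − 1.3238·q_2 = (-2.0843, 0.7108, -0.0482, 1.5181).

u_3 = (-2.0843, 0.7108, -0.0482, 1.5181)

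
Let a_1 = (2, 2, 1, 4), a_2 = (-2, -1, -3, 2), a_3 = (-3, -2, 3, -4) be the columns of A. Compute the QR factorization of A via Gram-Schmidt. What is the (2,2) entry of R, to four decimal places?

a_1 = (2, 2, 1, 4); ‖a_1‖ = 5.0000, so q_1 = (0.4000, 0.4000, 0.2000, 0.8000).
q_1·a_2 = 0.4000·(-2) + 0.4000·(-1) + 0.2000·(-3) + 0.8000·2 = -0.2000.
u_2 = a_2 + 0.2000·q_1 = (-1.9200, -0.9200, -2.9600, 2.1600).
r_{22} = ‖u_2‖ = 4.2379.

r_{22} = 4.2379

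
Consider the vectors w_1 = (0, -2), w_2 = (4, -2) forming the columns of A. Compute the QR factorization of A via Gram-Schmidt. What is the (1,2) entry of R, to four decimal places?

w_1 = (0, -2); ‖w_1‖ = 2.0000, so q_1 = (0.0000, -1.0000).
r_{12} = q_1·w_2 = 2.0000.

r_{12} = 2.0000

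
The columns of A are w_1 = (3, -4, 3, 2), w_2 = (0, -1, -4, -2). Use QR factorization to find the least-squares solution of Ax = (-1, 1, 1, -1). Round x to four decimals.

w_1 = (3, -4, 3, 2); ‖w_1‖ = 6.1644, so q_1 = (0.4867, -0.6489, 0.4867, 0.3244).
q_1·w_2 = 0.4867·0 + (-0.6489)·(-1) + 0.4867·(-4) + 0.3244·(-2) = -1.9467.
u_2 = w_2 + 1.9467·q_1 = (0.9474, -2.2632, -3.0526, -1.3684).
‖u_2‖ = 4.1486, so q_2 = (0.2284, -0.5455, -0.7358, -0.3299).
Qᵀb = (-0.9733, -1.1799).
Back-substitute: x_2 = -1.1799/4.1486 = -0.2844.
x_1 = (-0.9733 + 1.9467·(-0.2844))/6.1644 = -0.2477.

x = (-0.2477, -0.2844)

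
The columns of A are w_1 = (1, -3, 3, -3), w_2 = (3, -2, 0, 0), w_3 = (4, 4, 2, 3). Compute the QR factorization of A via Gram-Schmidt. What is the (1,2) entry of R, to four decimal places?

r_{12} = 1.7008

w_1 = (1, -3, 3, -3); ‖w_1‖ = 5.2915, so q_1 = (0.1890, -0.5669, 0.5669, -0.5669).
r_{12} = q_1·w_2 = 1.7008.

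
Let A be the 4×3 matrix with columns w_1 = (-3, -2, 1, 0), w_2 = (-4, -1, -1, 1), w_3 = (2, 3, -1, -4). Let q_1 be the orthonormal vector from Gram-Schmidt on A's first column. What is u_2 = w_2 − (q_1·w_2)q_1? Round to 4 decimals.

q_1 = w_1/‖w_1‖ = (-3, -2, 1, 0)/3.7417 = (-0.8018, -0.5345, 0.2673, 0.0000).
r_{12} = q_1·w_2 = 3.4744.
u_2 = w_2 − 3.4744·q_1 = (-1.2143, 0.8571, -1.9286, 1.0000).

u_2 = (-1.2143, 0.8571, -1.9286, 1.0000)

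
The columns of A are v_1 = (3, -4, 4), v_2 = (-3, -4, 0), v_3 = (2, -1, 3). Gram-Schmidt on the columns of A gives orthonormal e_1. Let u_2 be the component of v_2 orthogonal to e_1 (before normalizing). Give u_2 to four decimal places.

u_2 = (-3.5122, -3.3171, -0.6829)

v_1 = (3, -4, 4); ‖v_1‖ = 6.4031, so e_1 = (0.4685, -0.6247, 0.6247).
e_1·v_2 = 0.4685·(-3) + (-0.6247)·(-4) + 0.6247·0 = 1.0932.
u_2 = v_2 − 1.0932·e_1 = (-3.5122, -3.3171, -0.6829).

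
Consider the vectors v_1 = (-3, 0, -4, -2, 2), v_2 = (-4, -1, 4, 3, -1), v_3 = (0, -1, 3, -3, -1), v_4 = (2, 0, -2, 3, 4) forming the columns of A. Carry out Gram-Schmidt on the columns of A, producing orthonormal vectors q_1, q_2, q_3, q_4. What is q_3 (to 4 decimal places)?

v_1 = (-3, 0, -4, -2, 2); ‖v_1‖ = 5.7446, so q_1 = (-0.5222, 0.0000, -0.6963, -0.3482, 0.3482).
q_1·v_2 = (-0.5222)·(-4) + 0.0000·(-1) + (-0.6963)·4 + (-0.3482)·3 + 0.3482·(-1) = -2.0889.
u_2 = v_2 + 2.0889·q_1 = (-5.0909, -1.0000, 2.5455, 2.2727, -0.2727).
‖u_2‖ = 6.2158, so q_2 = (-0.8190, -0.1609, 0.4095, 0.3656, -0.0439).
q_1·v_3 = (-0.5222)·0 + 0.0000·(-1) + (-0.6963)·3 + (-0.3482)·(-3) + 0.3482·(-1) = -1.3926; q_2·v_3 = (-0.8190)·0 + (-0.1609)·(-1) + 0.4095·3 + 0.3656·(-3) + (-0.0439)·(-1) = 0.3364.
u_3 = v_3 + 1.3926·q_1 − 0.3364·q_2 = (-0.4518, -0.9459, 1.8925, -3.6078, -0.5004).
‖u_3‖ = 4.2364, so q_3 = (-0.1066, -0.2233, 0.4467, -0.8516, -0.1181).

q_3 = (-0.1066, -0.2233, 0.4467, -0.8516, -0.1181)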